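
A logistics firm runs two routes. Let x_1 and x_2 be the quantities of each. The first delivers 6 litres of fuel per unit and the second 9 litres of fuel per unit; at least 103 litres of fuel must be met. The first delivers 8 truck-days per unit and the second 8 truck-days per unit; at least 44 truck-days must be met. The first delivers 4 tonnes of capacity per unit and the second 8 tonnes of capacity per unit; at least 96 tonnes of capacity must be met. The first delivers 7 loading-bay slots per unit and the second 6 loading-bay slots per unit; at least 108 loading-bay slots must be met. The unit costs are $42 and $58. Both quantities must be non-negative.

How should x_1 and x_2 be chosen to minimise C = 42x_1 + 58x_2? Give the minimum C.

x_1 = 9, x_2 = 15/2, minimum C = 813

Vertices and C = 42x_1 + 58x_2:
  (0, 18) → C = 1044
  (24, 0) → C = 1008
  (9, 15/2) → C = 813
The feasible region is unbounded (it extends along (0, 1), (1, 0)), but C strictly increases along every unbounded feasible direction, so there is no improving ray and the minimum is attained at a vertex.

The optimum lies where 4x_1 + 8x_2 = 96 and 7x_1 + 6x_2 = 108.
Solving simultaneously gives x_1 = 9, x_2 = 15/2.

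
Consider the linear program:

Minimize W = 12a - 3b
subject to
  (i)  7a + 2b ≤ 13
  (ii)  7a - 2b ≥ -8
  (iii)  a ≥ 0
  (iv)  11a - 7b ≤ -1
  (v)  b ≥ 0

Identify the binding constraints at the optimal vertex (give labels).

(ii) and (iii)

Vertices and W = 12a - 3b:
  (5/14, 21/4) → W = -321/28
  (89/71, 150/71) → W = 618/71
  (0, 4) → W = -12
  (0, 1/7) → W = -3/7

The minimum is at (0, 4). Substituting into each constraint, equality holds for (ii) and (iii); the remaining constraints have slack.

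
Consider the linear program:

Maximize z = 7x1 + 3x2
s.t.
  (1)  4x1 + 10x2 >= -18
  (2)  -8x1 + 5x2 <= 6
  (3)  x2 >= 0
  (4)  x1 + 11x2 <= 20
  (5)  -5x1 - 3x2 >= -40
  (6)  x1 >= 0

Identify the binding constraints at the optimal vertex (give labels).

(3) and (5)

Extreme points and z = 7x1 + 3x2:
  (34/93, 166/93) → z = 736/93
  (0, 6/5) → z = 18/5
  (8, 0) → z = 56
  (0, 0) → z = 0
  (95/13, 15/13) → z = 710/13

The maximum is at (8, 0). Substituting into each constraint, equality holds for (3) and (5); the remaining constraints have slack.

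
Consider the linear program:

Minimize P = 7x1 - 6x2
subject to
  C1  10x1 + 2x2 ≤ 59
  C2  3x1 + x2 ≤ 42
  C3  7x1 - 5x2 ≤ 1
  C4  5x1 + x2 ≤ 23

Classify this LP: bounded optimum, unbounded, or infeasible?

unbounded

From the feasible point (-19/2, 141/2), moving in the direction (-1, 3) keeps every constraint satisfied while P decreases without bound.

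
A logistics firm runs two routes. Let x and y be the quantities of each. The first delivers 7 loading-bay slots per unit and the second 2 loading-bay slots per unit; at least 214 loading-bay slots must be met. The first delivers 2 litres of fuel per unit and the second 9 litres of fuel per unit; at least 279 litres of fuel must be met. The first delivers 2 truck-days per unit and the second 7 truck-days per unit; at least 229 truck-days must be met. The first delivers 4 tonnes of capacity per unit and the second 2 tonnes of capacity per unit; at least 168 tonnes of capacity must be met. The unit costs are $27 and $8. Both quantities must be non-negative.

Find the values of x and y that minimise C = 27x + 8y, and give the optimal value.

Feasible corners and C = 27x + 8y:
  (0, 107) → C = 856
  (279/2, 0) → C = 7533/2
  (46/3, 160/3) → C = 2522/3
  (477/16, 195/8) → C = 15999/16
The feasible region is unbounded (it extends along (0, 1), (1, 0)), but C strictly increases along every unbounded feasible direction, so there is no improving ray and the minimum is attained at a vertex.

x = 46/3, y = 160/3, minimum C = 2522/3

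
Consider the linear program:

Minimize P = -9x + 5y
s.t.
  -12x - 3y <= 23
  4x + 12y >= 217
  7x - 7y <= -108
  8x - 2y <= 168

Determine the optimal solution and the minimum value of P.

x = 232/7, y = 340/7, minimum P = -388/7

Feasible corners and P = -9x + 5y:
  (-309/44, 674/33) → P = 21823/132
  (223/112, 1951/112) → P = 1937/28
  (232/7, 340/7) → P = -388/7
The feasible region is unbounded (it extends along (-1, 4), (1, 4)), but P strictly increases along every unbounded feasible direction, so there is no improving ray and the minimum is attained at a vertex.

The optimum lies where 7x - 7y = -108 and 8x - 2y = 168.
Solving simultaneously gives x = 232/7, y = 340/7.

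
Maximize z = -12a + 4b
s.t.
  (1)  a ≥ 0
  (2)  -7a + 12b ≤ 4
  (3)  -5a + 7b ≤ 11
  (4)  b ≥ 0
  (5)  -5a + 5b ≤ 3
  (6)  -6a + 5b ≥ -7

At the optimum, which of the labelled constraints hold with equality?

(1) and (2)

Corner points and z = -12a + 4b:
  (0, 1/3) → z = 4/3
  (0, 0) → z = 0
  (104/37, 73/37) → z = -956/37
  (7/6, 0) → z = -14

The maximum is at (0, 1/3). Substituting into each constraint, equality holds for (1) and (2); the remaining constraints have slack.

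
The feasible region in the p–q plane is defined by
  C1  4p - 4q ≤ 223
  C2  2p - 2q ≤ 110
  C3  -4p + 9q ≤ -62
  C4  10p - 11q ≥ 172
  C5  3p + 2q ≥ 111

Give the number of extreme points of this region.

3

Pairwise boundary intersections that survive every other constraint:
  (433/5, 158/5)
  (221/5, -54/5)
  (1123/35, 258/35)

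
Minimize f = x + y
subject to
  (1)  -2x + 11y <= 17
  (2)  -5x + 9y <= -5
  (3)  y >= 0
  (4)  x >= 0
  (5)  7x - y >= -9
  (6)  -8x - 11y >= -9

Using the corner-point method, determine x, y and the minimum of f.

x = 1, y = 0, minimum f = 1

Vertices and f = x + y:
  (1, 0) → f = 1
  (136/127, 5/127) → f = 141/127
  (9/8, 0) → f = 9/8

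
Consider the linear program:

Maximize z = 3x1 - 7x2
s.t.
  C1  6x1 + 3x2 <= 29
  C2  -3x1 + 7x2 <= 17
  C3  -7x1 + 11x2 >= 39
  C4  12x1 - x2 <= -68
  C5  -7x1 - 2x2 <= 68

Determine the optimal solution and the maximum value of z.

x1 = -118/13, x2 = -29/13, maximum z = -151/13

Corner points and z = 3x1 - 7x2:
  (-17/3, 0) → z = -17
  (-102/11, -17/11) → z = -17
  (-709/125, -8/125) → z = -2071/125
  (-118/13, -29/13) → z = -151/13

The optimum lies where -7x1 + 11x2 = 39 and -7x1 - 2x2 = 68.
Solving simultaneously gives x1 = -118/13, x2 = -29/13.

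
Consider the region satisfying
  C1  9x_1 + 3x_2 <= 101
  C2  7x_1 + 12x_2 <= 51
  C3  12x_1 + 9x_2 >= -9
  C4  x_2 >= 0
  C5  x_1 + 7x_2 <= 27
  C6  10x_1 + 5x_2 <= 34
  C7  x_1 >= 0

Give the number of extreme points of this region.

5

Intersecting each pair of boundary lines and keeping only the points that satisfy every inequality leaves:
  (33/37, 138/37)
  (9/5, 16/5)
  (17/5, 0)
  (0, 0)
  (0, 27/7)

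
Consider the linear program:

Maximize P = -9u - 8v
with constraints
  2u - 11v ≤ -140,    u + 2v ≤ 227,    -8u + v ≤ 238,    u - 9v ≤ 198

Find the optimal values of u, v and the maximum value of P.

u = -1239/43, v = 322/43, maximum P = 8575/43

The binding constraints are 2u - 11v = -140 and -8u + v = 238.
Solving simultaneously gives u = -1239/43, v = 322/43.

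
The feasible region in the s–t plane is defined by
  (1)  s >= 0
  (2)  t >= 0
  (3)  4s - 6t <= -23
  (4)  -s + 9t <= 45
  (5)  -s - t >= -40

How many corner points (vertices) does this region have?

Intersecting each pair of boundary lines and keeping only the points that satisfy every inequality leaves:
  (0, 23/6)
  (0, 5)
  (21/10, 157/30)

3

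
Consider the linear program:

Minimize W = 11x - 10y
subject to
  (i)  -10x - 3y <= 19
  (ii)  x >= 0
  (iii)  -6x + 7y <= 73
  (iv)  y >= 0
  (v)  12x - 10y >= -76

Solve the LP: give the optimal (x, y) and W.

x = 33/4, y = 35/2, minimum W = -337/4

The feasible region is unbounded (it extends along (7, 6), (1, 0)), but W strictly increases along every unbounded feasible direction, so there is no improving ray and the minimum is attained at a vertex.

The optimum lies where -6x + 7y = 73 and 12x - 10y = -76.
Solving simultaneously gives x = 33/4, y = 35/2.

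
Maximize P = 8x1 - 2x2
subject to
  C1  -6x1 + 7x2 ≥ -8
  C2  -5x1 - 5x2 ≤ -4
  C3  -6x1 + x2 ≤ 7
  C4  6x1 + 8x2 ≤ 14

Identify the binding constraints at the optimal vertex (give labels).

Vertices and P = 8x1 - 2x2:
  (68/65, -16/65) → P = 576/65
  (9/5, 2/5) → P = 68/5
  (-31/35, 59/35) → P = -366/35
  (-7/9, 7/3) → P = -98/9

The maximum is at (9/5, 2/5). Substituting into each constraint, equality holds for C1 and C4; the remaining constraints have slack.

C1 and C4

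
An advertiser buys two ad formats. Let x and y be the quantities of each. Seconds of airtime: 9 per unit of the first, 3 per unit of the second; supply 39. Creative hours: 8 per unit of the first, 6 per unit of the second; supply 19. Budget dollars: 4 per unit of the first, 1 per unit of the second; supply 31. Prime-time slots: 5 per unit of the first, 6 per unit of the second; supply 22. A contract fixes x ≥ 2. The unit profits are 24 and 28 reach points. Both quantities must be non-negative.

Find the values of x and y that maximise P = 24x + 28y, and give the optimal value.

Corner points and P = 24x + 28y:
  (19/8, 0) → P = 57
  (2, 0) → P = 48
  (2, 1/2) → P = 62

The optimum lies where 8x + 6y = 19 and x = 2.
Solving simultaneously gives x = 2, y = 1/2.

x = 2, y = 1/2, maximum P = 62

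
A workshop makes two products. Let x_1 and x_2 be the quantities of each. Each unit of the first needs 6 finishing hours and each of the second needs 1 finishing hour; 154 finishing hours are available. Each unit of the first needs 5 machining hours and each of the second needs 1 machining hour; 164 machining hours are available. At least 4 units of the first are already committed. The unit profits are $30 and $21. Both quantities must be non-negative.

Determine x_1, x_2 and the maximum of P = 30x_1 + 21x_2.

Feasible corners and P = 30x_1 + 21x_2:
  (77/3, 0) → P = 770
  (4, 0) → P = 120
  (4, 130) → P = 2850

x_1 = 4, x_2 = 130, maximum P = 2850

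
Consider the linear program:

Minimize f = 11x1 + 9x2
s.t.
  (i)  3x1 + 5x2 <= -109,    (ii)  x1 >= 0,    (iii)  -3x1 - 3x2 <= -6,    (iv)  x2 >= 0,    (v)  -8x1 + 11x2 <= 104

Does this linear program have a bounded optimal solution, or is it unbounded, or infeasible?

infeasible

The boundaries 3x1 + 5x2 = -109 and -3x1 - 3x2 = -6 meet at (119/2, -115/2), but that point violates x2 ≥ 0. Every candidate vertex is excluded by some other constraint, so the feasible region is empty.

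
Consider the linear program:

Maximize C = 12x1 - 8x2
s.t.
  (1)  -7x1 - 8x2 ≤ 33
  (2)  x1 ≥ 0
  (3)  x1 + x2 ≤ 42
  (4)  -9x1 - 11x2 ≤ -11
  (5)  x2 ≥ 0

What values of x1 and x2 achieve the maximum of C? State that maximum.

Feasible corners and C = 12x1 - 8x2:
  (0, 42) → C = -336
  (0, 1) → C = -8
  (42, 0) → C = 504
  (11/9, 0) → C = 44/3

x1 = 42, x2 = 0, maximum C = 504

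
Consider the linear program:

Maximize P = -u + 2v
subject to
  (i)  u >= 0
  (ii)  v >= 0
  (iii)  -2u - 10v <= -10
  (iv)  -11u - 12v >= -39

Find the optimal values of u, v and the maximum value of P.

u = 0, v = 13/4, maximum P = 13/2

Extreme points and P = -u + 2v:
  (0, 1) → P = 2
  (0, 13/4) → P = 13/2
  (135/43, 16/43) → P = -103/43

The binding constraints are u = 0 and -11u - 12v = -39.
Solving simultaneously gives u = 0, v = 13/4.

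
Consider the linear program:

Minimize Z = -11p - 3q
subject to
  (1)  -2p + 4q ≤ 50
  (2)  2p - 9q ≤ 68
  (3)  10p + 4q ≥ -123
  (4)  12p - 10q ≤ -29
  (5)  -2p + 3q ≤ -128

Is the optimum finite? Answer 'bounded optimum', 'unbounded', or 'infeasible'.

infeasible

The boundaries -2p + 4q = 50 and 10p + 4q = -123 meet at (-173/12, 127/24), but that point violates -2p + 3q ≤ -128. Every candidate vertex is excluded by some other constraint, so the feasible region is empty.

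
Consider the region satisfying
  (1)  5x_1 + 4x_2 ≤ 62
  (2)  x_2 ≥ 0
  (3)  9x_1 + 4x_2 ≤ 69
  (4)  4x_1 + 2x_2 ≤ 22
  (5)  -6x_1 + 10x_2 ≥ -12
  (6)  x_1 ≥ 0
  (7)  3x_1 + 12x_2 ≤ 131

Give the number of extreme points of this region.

Pairwise boundary intersections that survive every other constraint:
  (2, 0)
  (0, 0)
  (61/13, 21/13)
  (1/21, 229/21)
  (0, 131/12)

5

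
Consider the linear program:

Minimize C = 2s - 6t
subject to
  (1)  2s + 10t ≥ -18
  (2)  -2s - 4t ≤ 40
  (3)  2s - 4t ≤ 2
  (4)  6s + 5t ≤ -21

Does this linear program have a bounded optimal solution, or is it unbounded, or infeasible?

From the feasible point (-82/3, 11/3), moving in the direction (-5, 6) keeps every constraint satisfied while C decreases without bound.

unbounded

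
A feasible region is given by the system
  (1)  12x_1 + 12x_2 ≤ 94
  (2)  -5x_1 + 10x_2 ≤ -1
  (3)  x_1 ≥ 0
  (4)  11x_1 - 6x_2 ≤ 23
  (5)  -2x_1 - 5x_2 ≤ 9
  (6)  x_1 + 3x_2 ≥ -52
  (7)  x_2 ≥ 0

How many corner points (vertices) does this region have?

3

Pairwise boundary intersections that survive every other constraint:
  (14/5, 13/10)
  (1/5, 0)
  (23/11, 0)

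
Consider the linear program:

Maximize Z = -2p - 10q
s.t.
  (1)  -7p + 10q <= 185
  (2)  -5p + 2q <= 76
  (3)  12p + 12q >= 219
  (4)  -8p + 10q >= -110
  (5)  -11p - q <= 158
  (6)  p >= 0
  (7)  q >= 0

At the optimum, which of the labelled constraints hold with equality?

(3) and (4)

Vertices and Z = -2p - 10q:
  (295, 225) → Z = -2840
  (0, 37/2) → Z = -185
  (65/4, 2) → Z = -105/2
  (0, 73/4) → Z = -365/2

The maximum is at (65/4, 2). Substituting into each constraint, equality holds for (3) and (4); the remaining constraints have slack.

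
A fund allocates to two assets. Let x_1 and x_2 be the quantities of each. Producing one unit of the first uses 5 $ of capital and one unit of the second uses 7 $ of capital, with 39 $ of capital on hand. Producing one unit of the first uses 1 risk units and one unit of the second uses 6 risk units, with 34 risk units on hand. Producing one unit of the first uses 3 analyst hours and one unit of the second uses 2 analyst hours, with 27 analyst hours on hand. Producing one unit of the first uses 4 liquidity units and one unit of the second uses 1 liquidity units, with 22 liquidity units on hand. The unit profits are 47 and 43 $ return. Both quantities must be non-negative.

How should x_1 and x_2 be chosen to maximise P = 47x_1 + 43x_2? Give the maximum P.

The optimum lies where 5x_1 + 7x_2 = 39 and 4x_1 + x_2 = 22.
Solving simultaneously gives x_1 = 5, x_2 = 2.

x_1 = 5, x_2 = 2, maximum P = 321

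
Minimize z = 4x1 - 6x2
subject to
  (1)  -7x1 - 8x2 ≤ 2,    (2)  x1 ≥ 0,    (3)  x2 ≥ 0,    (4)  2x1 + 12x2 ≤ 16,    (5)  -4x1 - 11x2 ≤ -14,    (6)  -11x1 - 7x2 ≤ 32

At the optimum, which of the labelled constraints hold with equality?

Vertices and z = 4x1 - 6x2:
  (0, 4/3) → z = -8
  (0, 14/11) → z = -84/11
  (8, 0) → z = 32
  (7/2, 0) → z = 14

The minimum is at (0, 4/3). Substituting into each constraint, equality holds for (2) and (4); the remaining constraints have slack.

(2) and (4)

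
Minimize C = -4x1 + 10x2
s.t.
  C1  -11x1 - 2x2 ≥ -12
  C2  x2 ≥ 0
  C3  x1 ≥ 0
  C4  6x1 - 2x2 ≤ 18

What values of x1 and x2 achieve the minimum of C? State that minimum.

x1 = 12/11, x2 = 0, minimum C = -48/11

Corner points and C = -4x1 + 10x2:
  (12/11, 0) → C = -48/11
  (0, 6) → C = 60
  (0, 0) → C = 0

The binding constraints are -11x1 - 2x2 = -12 and x2 = 0.
Solving simultaneously gives x1 = 12/11, x2 = 0.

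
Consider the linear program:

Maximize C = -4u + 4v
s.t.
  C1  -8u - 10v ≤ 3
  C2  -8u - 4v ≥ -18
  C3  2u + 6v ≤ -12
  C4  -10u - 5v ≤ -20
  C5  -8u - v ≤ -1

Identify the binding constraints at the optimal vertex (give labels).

C1 and C3

Corner points and C = -4u + 4v:
  (4, -7/2) → C = -30
  (51/14, -45/14) → C = -192/7
  (39/10, -33/10) → C = -144/5

The maximum is at (51/14, -45/14). Substituting into each constraint, equality holds for C1 and C3; the remaining constraints have slack.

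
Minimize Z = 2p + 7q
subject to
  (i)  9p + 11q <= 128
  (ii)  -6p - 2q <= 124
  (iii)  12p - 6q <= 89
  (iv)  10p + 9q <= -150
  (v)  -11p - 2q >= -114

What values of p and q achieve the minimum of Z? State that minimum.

p = -283/30, q = -337/10, minimum Z = -7643/30

Feasible corners and Z = 2p + 7q:
  (-283/30, -337/10) → Z = -7643/30
  (-24, 10) → Z = 22
  (-33/56, -1345/84) → Z = -4757/42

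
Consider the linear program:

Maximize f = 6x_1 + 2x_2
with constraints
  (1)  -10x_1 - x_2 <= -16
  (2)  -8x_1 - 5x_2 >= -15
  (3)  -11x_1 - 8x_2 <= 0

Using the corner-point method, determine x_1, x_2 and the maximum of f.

x_1 = 40/3, x_2 = -55/3, maximum f = 130/3

Feasible corners and f = 6x_1 + 2x_2:
  (65/42, 11/21) → f = 31/3
  (128/69, -176/69) → f = 416/69
  (40/3, -55/3) → f = 130/3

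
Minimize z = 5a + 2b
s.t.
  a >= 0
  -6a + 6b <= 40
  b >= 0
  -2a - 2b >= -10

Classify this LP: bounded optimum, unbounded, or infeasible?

Vertices and z = 5a + 2b:
  (0, 0) → z = 0
  (0, 5) → z = 10
  (5, 0) → z = 25
The feasible region has finitely many vertices and no improving ray; the minimum is 0 at (0, 0).

bounded optimum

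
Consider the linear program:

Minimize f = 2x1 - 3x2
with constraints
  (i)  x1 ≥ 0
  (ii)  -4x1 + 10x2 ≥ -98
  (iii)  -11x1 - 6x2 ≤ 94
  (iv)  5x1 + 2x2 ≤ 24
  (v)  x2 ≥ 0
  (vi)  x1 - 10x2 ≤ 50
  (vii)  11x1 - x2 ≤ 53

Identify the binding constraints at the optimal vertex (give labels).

(i) and (iv)

Extreme points and f = 2x1 - 3x2:
  (0, 12) → f = -36
  (0, 0) → f = 0
  (24/5, 0) → f = 48/5

The minimum is at (0, 12). Substituting into each constraint, equality holds for (i) and (iv); the remaining constraints have slack.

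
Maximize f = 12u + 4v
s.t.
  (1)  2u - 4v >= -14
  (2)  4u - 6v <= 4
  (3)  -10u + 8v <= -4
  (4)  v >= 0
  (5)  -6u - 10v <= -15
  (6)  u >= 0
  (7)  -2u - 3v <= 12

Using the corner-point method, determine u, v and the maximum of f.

u = 25, v = 16, maximum f = 364

Feasible corners and f = 12u + 4v:
  (25, 16) → f = 364
  (16/3, 37/6) → f = 266/3
  (65/38, 9/19) → f = 426/19
  (40/37, 63/74) → f = 606/37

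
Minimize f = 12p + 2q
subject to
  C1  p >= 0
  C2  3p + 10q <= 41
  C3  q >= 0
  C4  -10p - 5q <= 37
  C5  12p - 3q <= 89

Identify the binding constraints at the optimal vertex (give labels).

Corner points and f = 12p + 2q:
  (0, 41/10) → f = 41/5
  (0, 0) → f = 0
  (1013/129, 75/43) → f = 4202/43
  (89/12, 0) → f = 89

The minimum is at (0, 0). Substituting into each constraint, equality holds for C1 and C3; the remaining constraints have slack.

C1 and C3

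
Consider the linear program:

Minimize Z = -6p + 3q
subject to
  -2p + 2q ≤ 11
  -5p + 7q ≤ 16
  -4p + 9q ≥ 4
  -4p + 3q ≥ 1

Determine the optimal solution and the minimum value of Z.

The binding constraints are -5p + 7q = 16 and -4p + 3q = 1.
Solving simultaneously gives p = 41/13, q = 59/13.

p = 41/13, q = 59/13, minimum Z = -69/13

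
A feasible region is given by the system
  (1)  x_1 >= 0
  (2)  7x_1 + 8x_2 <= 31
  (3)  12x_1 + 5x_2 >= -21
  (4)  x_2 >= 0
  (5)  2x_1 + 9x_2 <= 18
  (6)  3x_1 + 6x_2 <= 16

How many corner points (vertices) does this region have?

Of the 15 pairwise boundary intersections, those satisfying every inequality are:
  (0, 0)
  (0, 2)
  (31/7, 0)
  (29/9, 19/18)
  (12/5, 22/15)

5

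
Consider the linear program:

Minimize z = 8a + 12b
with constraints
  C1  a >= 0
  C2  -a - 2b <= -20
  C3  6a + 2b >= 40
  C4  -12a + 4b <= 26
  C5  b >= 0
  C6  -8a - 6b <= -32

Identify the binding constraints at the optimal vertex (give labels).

Feasible corners and z = 8a + 12b:
  (4, 8) → z = 128
  (20, 0) → z = 160
  (9/4, 53/4) → z = 177
The feasible region is unbounded (it extends along (1, 3), (1, 0)), but z strictly increases along every unbounded feasible direction, so there is no improving ray and the minimum is attained at a vertex.

The minimum is at (4, 8). Substituting into each constraint, equality holds for C2 and C3; the remaining constraints have slack.

C2 and C3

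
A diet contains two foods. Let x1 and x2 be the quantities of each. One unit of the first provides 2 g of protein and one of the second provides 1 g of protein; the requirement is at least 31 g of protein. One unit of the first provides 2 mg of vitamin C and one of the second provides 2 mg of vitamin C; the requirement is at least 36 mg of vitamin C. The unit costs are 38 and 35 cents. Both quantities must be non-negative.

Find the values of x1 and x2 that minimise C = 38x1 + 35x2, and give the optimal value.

Feasible corners and C = 38x1 + 35x2:
  (0, 31) → C = 1085
  (18, 0) → C = 684
  (13, 5) → C = 669
The feasible region is unbounded (it extends along (0, 1), (1, 0)), but C strictly increases along every unbounded feasible direction, so there is no improving ray and the minimum is attained at a vertex.

x1 = 13, x2 = 5, minimum C = 669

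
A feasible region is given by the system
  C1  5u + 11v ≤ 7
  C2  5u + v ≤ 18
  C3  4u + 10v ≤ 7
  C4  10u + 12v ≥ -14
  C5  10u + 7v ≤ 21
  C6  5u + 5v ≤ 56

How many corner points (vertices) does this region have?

Of the 15 pairwise boundary intersections, those satisfying every inequality are:
  (-7/6, 7/6)
  (182/75, -7/15)
  (23/5, -5)
  (21/5, -3)
  (-56/13, 63/26)

5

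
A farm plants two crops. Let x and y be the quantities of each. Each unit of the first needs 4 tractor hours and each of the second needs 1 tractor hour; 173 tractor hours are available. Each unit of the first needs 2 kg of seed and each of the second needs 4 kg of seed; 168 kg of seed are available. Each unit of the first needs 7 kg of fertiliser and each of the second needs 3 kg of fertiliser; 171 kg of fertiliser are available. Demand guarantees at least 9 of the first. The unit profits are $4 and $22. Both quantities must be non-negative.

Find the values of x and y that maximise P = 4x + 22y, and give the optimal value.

x = 9, y = 36, maximum P = 828

Corner points and P = 4x + 22y:
  (171/7, 0) → P = 684/7
  (9, 0) → P = 36
  (9, 36) → P = 828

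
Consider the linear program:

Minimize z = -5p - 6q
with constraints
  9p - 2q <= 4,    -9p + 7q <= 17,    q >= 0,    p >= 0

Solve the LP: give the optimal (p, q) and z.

p = 62/45, q = 21/5, minimum z = -1444/45

Extreme points and z = -5p - 6q:
  (62/45, 21/5) → z = -1444/45
  (4/9, 0) → z = -20/9
  (0, 17/7) → z = -102/7
  (0, 0) → z = 0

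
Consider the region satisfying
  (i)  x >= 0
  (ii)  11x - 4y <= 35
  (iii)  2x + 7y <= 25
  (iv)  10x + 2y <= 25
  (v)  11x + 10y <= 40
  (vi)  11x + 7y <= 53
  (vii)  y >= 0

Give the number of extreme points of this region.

The feasible vertices (each the meet of two boundaries and inside every other half-plane) are:
  (0, 25/7)
  (0, 0)
  (10/19, 65/19)
  (85/39, 125/78)
  (5/2, 0)

5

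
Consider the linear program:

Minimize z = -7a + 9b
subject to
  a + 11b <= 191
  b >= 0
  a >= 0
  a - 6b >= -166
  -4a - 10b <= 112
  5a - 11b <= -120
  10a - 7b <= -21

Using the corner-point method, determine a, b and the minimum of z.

a = 203/25, b = 73/5, minimum z = 1864/25

Feasible corners and z = -7a + 9b:
  (0, 191/11) → z = 1719/11
  (1106/117, 1931/117) → z = 9637/117
  (0, 120/11) → z = 1080/11
  (203/25, 73/5) → z = 1864/25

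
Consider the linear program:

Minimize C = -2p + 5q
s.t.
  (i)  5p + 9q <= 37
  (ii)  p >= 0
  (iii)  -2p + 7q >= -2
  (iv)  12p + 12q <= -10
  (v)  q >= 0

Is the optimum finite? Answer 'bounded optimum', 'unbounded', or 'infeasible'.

The boundaries 5p + 9q = 37 and p = 0 meet at (0, 37/9), but that point violates 12p + 12q ≤ -10. Every candidate vertex is excluded by some other constraint, so the feasible region is empty.

infeasible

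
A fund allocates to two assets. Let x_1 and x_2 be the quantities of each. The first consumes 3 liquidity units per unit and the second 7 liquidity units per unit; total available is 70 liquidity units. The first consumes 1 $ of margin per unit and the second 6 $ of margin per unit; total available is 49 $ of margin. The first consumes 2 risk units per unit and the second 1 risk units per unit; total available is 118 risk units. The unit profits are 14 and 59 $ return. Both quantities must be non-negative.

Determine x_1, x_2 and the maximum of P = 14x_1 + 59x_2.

Corner points and P = 14x_1 + 59x_2:
  (0, 0) → P = 0
  (0, 49/6) → P = 2891/6
  (70/3, 0) → P = 980/3
  (7, 7) → P = 511

The optimum lies where 3x_1 + 7x_2 = 70 and x_1 + 6x_2 = 49.
Solving simultaneously gives x_1 = 7, x_2 = 7.

x_1 = 7, x_2 = 7, maximum P = 511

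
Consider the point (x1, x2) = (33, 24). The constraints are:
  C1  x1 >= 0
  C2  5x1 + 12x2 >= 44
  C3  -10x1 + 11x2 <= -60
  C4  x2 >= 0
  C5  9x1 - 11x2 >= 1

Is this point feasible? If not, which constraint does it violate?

feasible

C1: 33 ≥ 0 ✓
C2: 453 ≥ 44 ✓
C3: -66 ≤ -60 ✓
C4: 24 ≥ 0 ✓
C5: 33 ≥ 1 ✓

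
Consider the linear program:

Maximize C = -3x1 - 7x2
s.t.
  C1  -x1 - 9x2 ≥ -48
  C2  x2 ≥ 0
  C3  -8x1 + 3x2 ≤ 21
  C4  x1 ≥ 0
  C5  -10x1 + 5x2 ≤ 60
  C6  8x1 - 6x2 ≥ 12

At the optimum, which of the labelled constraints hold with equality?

C2 and C6

Vertices and C = -3x1 - 7x2:
  (48, 0) → C = -144
  (66/13, 62/13) → C = -632/13
  (3/2, 0) → C = -9/2

The maximum is at (3/2, 0). Substituting into each constraint, equality holds for C2 and C6; the remaining constraints have slack.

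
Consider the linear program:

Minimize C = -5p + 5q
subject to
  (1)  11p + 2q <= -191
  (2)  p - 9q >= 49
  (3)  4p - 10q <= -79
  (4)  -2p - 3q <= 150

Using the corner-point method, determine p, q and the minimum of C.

Vertices and C = -5p + 5q:
  (-1201/26, -275/26) → C = 2315/13
  (-401/7, -248/21) → C = 4775/21
  (-1737/32, -221/16) → C = 6475/32

p = -1201/26, q = -275/26, minimum C = 2315/13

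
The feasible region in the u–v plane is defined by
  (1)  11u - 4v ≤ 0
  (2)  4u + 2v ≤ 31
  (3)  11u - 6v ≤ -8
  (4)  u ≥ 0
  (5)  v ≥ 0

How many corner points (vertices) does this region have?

Intersecting each pair of boundary lines and keeping only the points that satisfy every inequality leaves:
  (62/19, 341/38)
  (16/11, 4)
  (0, 31/2)
  (0, 4/3)

4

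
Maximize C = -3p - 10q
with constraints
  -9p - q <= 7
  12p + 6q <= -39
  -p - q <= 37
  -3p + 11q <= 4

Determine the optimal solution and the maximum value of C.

p = 61/2, q = -135/2, maximum C = 1167/2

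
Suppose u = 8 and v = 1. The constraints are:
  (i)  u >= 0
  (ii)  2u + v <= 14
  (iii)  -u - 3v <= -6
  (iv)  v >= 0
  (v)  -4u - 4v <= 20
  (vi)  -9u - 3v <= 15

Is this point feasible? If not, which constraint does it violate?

Constraint (ii): 2u + v = 17, which is not ≤ 14. All other constraints are satisfied.

not feasible — violates (ii)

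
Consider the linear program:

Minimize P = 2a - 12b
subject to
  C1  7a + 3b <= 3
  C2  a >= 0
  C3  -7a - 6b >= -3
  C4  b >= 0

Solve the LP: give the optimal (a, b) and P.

Extreme points and P = 2a - 12b:
  (3/7, 0) → P = 6/7
  (0, 1/2) → P = -6
  (0, 0) → P = 0

At the optimal vertex, a = 0 and -7a - 6b = -3.
Solving simultaneously gives a = 0, b = 1/2.

a = 0, b = 1/2, minimum P = -6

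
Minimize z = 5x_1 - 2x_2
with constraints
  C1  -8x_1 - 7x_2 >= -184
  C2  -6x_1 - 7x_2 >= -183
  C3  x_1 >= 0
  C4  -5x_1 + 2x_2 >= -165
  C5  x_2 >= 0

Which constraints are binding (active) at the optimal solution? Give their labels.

Extreme points and z = 5x_1 - 2x_2:
  (1/2, 180/7) → z = -685/14
  (23, 0) → z = 115
  (0, 183/7) → z = -366/7
  (0, 0) → z = 0

The minimum is at (0, 183/7). Substituting into each constraint, equality holds for C2 and C3; the remaining constraints have slack.

C2 and C3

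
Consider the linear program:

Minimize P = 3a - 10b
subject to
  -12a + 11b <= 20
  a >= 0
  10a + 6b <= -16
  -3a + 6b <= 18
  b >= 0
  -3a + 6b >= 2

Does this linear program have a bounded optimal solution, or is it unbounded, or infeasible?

The boundaries -12a + 11b = 20 and a = 0 meet at (0, 20/11), but that point violates 10a + 6b ≤ -16. Every candidate vertex is excluded by some other constraint, so the feasible region is empty.

infeasible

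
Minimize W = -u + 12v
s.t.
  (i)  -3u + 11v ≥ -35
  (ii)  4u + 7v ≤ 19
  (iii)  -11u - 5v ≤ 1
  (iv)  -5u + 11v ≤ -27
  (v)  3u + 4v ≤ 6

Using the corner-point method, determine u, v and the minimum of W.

u = 41/34, v = -97/34, minimum W = -1205/34

Vertices and W = -u + 12v:
  (41/34, -97/34) → W = -1205/34
  (206/45, -29/15) → W = -250/9
  (62/73, -151/73) → W = -1874/73
  (174/53, -51/53) → W = -786/53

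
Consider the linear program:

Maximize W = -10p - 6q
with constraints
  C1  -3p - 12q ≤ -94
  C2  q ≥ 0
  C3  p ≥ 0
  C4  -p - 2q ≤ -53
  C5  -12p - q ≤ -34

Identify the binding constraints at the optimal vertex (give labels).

C4 and C5

Vertices and W = -10p - 6q:
  (53, 0) → W = -530
  (0, 34) → W = -204
  (15/23, 602/23) → W = -3762/23
The feasible region is unbounded (it extends along (0, 1), (1, 0)), but W strictly decreases along every unbounded feasible direction, so there is no improving ray and the maximum is attained at a vertex.

The maximum is at (15/23, 602/23). Substituting into each constraint, equality holds for C4 and C5; the remaining constraints have slack.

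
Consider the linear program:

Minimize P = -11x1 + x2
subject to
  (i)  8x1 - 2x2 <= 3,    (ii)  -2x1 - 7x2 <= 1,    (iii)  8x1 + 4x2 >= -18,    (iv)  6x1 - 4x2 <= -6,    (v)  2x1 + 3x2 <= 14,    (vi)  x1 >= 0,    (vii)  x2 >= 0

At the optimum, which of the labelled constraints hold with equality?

Extreme points and P = -11x1 + x2:
  (6/5, 33/10) → P = -99/10
  (37/28, 53/14) → P = -43/4
  (0, 3/2) → P = 3/2
  (0, 14/3) → P = 14/3

The minimum is at (37/28, 53/14). Substituting into each constraint, equality holds for (i) and (v); the remaining constraints have slack.

(i) and (v)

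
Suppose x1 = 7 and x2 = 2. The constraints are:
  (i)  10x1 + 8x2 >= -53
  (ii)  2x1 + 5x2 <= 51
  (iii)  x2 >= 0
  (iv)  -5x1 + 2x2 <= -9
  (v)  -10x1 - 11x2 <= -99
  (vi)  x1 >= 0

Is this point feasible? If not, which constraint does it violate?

Constraint (v): -10x1 - 11x2 = -92, which is not ≤ -99. All other constraints are satisfied.

not feasible — violates (v)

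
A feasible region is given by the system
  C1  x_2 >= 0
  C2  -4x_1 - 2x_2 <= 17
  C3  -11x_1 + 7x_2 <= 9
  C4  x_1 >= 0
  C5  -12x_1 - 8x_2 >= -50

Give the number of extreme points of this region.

4

Pairwise boundary intersections that survive every other constraint:
  (0, 0)
  (25/6, 0)
  (0, 9/7)
  (139/86, 329/86)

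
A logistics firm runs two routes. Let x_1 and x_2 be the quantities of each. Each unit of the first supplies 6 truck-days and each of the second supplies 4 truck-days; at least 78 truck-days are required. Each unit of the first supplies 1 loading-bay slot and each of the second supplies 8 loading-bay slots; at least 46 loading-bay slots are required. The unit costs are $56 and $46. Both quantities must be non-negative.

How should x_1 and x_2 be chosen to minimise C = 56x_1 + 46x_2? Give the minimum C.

Corner points and C = 56x_1 + 46x_2:
  (0, 39/2) → C = 897
  (46, 0) → C = 2576
  (10, 9/2) → C = 767
The feasible region is unbounded (it extends along (0, 1), (1, 0)), but C strictly increases along every unbounded feasible direction, so there is no improving ray and the minimum is attained at a vertex.

x_1 = 10, x_2 = 9/2, minimum C = 767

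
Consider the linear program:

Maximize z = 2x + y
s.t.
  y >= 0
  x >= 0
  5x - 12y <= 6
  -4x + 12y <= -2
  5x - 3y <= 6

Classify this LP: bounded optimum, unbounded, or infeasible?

bounded optimum

Extreme points and z = 2x + y:
  (6/5, 0) → z = 12/5
  (1/2, 0) → z = 1
  (11/8, 7/24) → z = 73/24
The feasible region has finitely many vertices and no improving ray; the maximum is 73/24 at (11/8, 7/24).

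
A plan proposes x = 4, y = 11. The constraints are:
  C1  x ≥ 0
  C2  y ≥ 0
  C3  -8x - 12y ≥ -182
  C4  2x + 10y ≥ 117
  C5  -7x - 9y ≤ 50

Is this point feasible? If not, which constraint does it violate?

C1: 4 ≥ 0 ✓
C2: 11 ≥ 0 ✓
C3: -164 ≥ -182 ✓
C4: 118 ≥ 117 ✓
C5: -127 ≤ 50 ✓

feasible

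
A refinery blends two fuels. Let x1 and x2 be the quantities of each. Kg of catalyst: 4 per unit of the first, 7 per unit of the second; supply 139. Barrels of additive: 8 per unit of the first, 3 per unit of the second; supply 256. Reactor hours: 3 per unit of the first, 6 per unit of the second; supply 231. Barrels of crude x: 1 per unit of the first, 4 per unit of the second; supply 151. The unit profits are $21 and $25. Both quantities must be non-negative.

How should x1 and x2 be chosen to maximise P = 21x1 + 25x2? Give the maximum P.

Extreme points and P = 21x1 + 25x2:
  (0, 0) → P = 0
  (0, 139/7) → P = 3475/7
  (32, 0) → P = 672
  (125/4, 2) → P = 2825/4

At the optimal vertex, 4x1 + 7x2 = 139 and 8x1 + 3x2 = 256.
Solving simultaneously gives x1 = 125/4, x2 = 2.

x1 = 125/4, x2 = 2, maximum P = 2825/4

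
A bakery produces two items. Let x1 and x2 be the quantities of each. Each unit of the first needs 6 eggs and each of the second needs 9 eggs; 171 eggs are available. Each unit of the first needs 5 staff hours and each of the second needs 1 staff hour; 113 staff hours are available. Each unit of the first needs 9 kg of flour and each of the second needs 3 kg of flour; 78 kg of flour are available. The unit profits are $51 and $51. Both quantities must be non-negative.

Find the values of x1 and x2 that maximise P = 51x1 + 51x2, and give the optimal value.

x1 = 3, x2 = 17, maximum P = 1020

Corner points and P = 51x1 + 51x2:
  (0, 0) → P = 0
  (0, 19) → P = 969
  (26/3, 0) → P = 442
  (3, 17) → P = 1020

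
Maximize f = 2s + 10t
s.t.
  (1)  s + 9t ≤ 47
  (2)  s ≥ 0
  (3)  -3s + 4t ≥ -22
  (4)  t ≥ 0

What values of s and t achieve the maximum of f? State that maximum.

s = 386/31, t = 119/31, maximum f = 1962/31

Extreme points and f = 2s + 10t:
  (0, 47/9) → f = 470/9
  (386/31, 119/31) → f = 1962/31
  (0, 0) → f = 0
  (22/3, 0) → f = 44/3

At the optimal vertex, s + 9t = 47 and -3s + 4t = -22.
Solving simultaneously gives s = 386/31, t = 119/31.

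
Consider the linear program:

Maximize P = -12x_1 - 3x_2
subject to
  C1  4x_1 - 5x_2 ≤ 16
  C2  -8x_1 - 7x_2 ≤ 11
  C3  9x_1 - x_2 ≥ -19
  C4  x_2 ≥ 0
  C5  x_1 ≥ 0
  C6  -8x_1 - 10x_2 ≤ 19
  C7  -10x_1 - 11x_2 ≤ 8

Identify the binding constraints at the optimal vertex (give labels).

C4 and C5

Corner points and P = -12x_1 - 3x_2:
  (4, 0) → P = -48
  (0, 19) → P = -57
  (0, 0) → P = 0
The feasible region is unbounded (it extends along (5, 4), (1, 9)), but P strictly decreases along every unbounded feasible direction, so there is no improving ray and the maximum is attained at a vertex.

The maximum is at (0, 0). Substituting into each constraint, equality holds for C4 and C5; the remaining constraints have slack.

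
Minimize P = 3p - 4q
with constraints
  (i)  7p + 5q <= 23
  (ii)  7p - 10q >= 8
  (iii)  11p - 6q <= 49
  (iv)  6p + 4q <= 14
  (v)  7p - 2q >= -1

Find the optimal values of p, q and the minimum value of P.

p = -13/28, q = -9/8, minimum P = 87/28

Corner points and P = 3p - 4q:
  (43/22, 25/44) → P = 79/22
  (-13/28, -9/8) → P = 87/28
  (7/2, -7/4) → P = 35/2
  (-26/5, -177/10) → P = 276/5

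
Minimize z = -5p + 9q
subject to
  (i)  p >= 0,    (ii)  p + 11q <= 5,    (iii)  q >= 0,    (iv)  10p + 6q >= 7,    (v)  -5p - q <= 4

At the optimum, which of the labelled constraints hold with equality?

(ii) and (iii)

Extreme points and z = -5p + 9q:
  (5, 0) → z = -25
  (47/104, 43/104) → z = 19/13
  (7/10, 0) → z = -7/2

The minimum is at (5, 0). Substituting into each constraint, equality holds for (ii) and (iii); the remaining constraints have slack.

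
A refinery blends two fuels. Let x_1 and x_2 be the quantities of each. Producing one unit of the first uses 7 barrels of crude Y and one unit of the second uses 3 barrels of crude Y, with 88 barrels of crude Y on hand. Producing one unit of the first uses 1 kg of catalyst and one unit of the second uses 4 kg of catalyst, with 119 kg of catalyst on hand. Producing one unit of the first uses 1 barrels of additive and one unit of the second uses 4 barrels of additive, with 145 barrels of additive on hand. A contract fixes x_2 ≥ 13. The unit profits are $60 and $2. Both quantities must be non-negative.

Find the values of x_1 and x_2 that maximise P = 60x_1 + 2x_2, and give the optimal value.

x_1 = 7, x_2 = 13, maximum P = 446

At the optimal vertex, 7x_1 + 3x_2 = 88 and x_2 = 13.
Solving simultaneously gives x_1 = 7, x_2 = 13.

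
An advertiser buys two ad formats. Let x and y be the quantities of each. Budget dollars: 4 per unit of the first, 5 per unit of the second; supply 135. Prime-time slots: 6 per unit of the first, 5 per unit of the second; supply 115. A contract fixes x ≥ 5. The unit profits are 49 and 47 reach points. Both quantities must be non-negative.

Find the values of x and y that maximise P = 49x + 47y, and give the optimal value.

Corner points and P = 49x + 47y:
  (115/6, 0) → P = 5635/6
  (5, 0) → P = 245
  (5, 17) → P = 1044

x = 5, y = 17, maximum P = 1044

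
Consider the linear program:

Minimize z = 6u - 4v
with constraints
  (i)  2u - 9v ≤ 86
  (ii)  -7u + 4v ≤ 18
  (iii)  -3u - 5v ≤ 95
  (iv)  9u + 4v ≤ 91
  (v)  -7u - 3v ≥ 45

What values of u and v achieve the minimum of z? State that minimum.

Extreme points and z = 6u - 4v:
  (-46/5, -58/5) → z = -44/5
  (-49/23, -692/69) → z = 82/3
  (-234/49, -27/7) → z = -648/49

The binding constraints are -7u + 4v = 18 and -7u - 3v = 45.
Solving simultaneously gives u = -234/49, v = -27/7.

u = -234/49, v = -27/7, minimum z = -648/49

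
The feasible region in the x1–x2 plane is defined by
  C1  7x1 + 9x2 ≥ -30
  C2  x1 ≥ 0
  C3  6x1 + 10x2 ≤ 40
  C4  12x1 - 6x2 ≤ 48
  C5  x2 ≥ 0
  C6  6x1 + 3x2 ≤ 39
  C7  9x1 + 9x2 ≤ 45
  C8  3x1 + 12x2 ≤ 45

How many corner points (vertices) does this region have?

6

The feasible vertices (each the meet of two boundaries and inside every other half-plane) are:
  (0, 0)
  (0, 15/4)
  (5/2, 5/2)
  (5/7, 25/7)
  (4, 0)
  (13/3, 2/3)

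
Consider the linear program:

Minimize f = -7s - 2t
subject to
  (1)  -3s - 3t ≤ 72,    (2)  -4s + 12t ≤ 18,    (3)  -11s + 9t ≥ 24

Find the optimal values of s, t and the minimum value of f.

Corner points and f = -7s - 2t:
  (-153/8, -39/8) → f = 1149/8
  (-12, -12) → f = 108
  (-21/16, 17/16) → f = 113/16

s = -21/16, t = 17/16, minimum f = 113/16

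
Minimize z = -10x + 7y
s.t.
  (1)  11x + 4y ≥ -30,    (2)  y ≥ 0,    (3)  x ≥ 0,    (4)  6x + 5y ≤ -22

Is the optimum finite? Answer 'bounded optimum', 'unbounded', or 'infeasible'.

infeasible

The boundaries 11x + 4y = -30 and x = 0 meet at (0, -15/2), but that point violates y ≥ 0. Every candidate vertex is excluded by some other constraint, so the feasible region is empty.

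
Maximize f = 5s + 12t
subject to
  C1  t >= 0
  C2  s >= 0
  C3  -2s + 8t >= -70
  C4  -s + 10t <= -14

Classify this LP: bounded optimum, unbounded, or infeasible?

Extreme points and f = 5s + 12t:
  (35, 0) → f = 175
  (14, 0) → f = 70
  (49, 7/2) → f = 287
The feasible region has finitely many vertices and no improving ray; the maximum is 287 at (49, 7/2).

bounded optimum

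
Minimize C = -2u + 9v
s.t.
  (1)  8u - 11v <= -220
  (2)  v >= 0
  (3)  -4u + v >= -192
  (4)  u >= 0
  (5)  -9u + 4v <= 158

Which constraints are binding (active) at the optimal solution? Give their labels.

(1) and (4)

Feasible corners and C = -2u + 9v:
  (583/9, 604/9) → C = 4270/9
  (0, 20) → C = 180
  (926/7, 2360/7) → C = 19388/7
  (0, 79/2) → C = 711/2

The minimum is at (0, 20). Substituting into each constraint, equality holds for (1) and (4); the remaining constraints have slack.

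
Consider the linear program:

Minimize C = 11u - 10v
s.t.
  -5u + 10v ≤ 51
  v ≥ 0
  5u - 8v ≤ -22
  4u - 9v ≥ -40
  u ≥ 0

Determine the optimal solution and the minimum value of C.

Feasible corners and C = 11u - 10v:
  (122/13, 112/13) → C = 222/13
  (0, 11/4) → C = -55/2
  (0, 40/9) → C = -400/9

The optimum lies where 4u - 9v = -40 and u = 0.
Solving simultaneously gives u = 0, v = 40/9.

u = 0, v = 40/9, minimum C = -400/9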